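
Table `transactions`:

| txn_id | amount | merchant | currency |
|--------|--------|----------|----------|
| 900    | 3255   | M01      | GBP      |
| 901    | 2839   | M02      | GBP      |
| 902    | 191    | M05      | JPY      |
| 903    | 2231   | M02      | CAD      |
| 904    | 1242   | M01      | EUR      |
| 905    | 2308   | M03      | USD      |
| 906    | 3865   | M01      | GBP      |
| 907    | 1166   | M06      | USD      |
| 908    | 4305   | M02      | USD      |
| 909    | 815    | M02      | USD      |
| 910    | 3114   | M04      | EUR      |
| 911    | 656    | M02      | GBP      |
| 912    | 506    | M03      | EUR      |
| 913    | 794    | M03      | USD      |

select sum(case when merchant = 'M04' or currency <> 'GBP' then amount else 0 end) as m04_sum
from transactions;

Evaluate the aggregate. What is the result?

16672

txn_id=900: ✗
txn_id=901: ✗
txn_id=902: ✓ → 191
txn_id=903: ✓ → 2231
txn_id=904: ✓ → 1242
txn_id=905: ✓ → 2308
txn_id=906: ✗
txn_id=907: ✓ → 1166
txn_id=908: ✓ → 4305
txn_id=909: ✓ → 815
txn_id=910: ✓ → 3114
txn_id=911: ✗
txn_id=912: ✓ → 506
txn_id=913: ✓ → 794
m04_sum = 191 + 2231 + 1242 + 2308 + 1166 + 4305 + 815 + 3114 + 506 + 794 = 16672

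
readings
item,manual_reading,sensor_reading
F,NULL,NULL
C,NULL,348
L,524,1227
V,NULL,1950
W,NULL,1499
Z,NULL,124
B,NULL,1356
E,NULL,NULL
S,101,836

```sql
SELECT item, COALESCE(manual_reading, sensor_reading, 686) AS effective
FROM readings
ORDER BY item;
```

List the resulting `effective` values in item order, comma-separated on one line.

1356, 348, 686, 686, 524, 101, 1950, 1499, 124

item=B: manual_reading=NULL, sensor_reading=1356 → 1356
item=C: manual_reading=NULL, sensor_reading=348 → 348
item=E: manual_reading=NULL, sensor_reading=NULL, → literal 686 → 686
item=F: manual_reading=NULL, sensor_reading=NULL, → literal 686 → 686
item=L: manual_reading=524 → 524
item=S: manual_reading=101 → 101
item=V: manual_reading=NULL, sensor_reading=1950 → 1950
item=W: manual_reading=NULL, sensor_reading=1499 → 1499
item=Z: manual_reading=NULL, sensor_reading=124 → 124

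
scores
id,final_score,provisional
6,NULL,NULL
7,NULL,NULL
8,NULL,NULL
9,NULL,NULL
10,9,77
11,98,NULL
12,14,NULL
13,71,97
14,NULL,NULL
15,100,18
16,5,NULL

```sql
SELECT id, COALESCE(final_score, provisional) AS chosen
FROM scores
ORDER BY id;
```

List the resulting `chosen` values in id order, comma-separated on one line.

NULL, NULL, NULL, NULL, 9, 98, 14, 71, NULL, 100, 5

id=6: final_score=NULL, provisional=NULL (all NULL) → NULL
id=7: final_score=NULL, provisional=NULL (all NULL) → NULL
id=8: final_score=NULL, provisional=NULL (all NULL) → NULL
id=9: final_score=NULL, provisional=NULL (all NULL) → NULL
id=10: final_score=9 → 9
id=11: final_score=98 → 98
id=12: final_score=14 → 14
id=13: final_score=71 → 71
id=14: final_score=NULL, provisional=NULL (all NULL) → NULL
id=15: final_score=100 → 100
id=16: final_score=5 → 5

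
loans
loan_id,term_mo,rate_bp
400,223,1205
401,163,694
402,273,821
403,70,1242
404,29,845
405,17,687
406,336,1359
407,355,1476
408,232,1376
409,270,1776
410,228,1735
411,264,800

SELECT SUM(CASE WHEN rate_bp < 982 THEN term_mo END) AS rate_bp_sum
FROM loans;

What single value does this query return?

746

loan_id=400: ✗
loan_id=401: ✓ → 163
loan_id=402: ✓ → 273
loan_id=403: ✗
loan_id=404: ✓ → 29
loan_id=405: ✓ → 17
loan_id=406: ✗
loan_id=407: ✗
loan_id=408: ✗
loan_id=409: ✗
loan_id=410: ✗
loan_id=411: ✓ → 264
rate_bp_sum = 163 + 273 + 29 + 17 + 264 = 746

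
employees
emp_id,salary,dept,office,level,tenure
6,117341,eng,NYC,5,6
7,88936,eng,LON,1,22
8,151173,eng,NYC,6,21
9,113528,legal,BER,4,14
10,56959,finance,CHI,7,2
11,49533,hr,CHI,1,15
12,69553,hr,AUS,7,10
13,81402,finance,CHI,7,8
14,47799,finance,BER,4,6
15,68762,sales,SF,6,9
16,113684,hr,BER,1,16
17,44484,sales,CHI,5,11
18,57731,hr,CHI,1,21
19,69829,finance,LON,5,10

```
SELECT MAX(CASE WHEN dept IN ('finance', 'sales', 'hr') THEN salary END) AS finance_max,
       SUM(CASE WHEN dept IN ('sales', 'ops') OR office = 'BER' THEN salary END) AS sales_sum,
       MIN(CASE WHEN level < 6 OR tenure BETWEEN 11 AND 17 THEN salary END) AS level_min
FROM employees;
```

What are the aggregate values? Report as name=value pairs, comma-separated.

finance_max=113684, sales_sum=388257, level_min=44484

[finance_max: dept IN ('finance', 'sales', 'hr')]
emp_id=6: ✗
emp_id=7: ✗
emp_id=8: ✗
emp_id=9: ✗
emp_id=10: ✓ → 56959
emp_id=11: ✓ → 49533
emp_id=12: ✓ → 69553
emp_id=13: ✓ → 81402
emp_id=14: ✓ → 47799
emp_id=15: ✓ → 68762
emp_id=16: ✓ → 113684
emp_id=17: ✓ → 44484
emp_id=18: ✓ → 57731
emp_id=19: ✓ → 69829
finance_max = MAX(56959, 49533, 69553, 81402, 47799, 68762, 113684, 44484, 57731, 69829) = 113684
—
[sales_sum: dept IN ('sales', 'ops') OR office = 'BER']
emp_id=6: ✗
emp_id=7: ✗
emp_id=8: ✗
emp_id=9: ✓ → 113528
emp_id=10: ✗
emp_id=11: ✗
emp_id=12: ✗
emp_id=13: ✗
emp_id=14: ✓ → 47799
emp_id=15: ✓ → 68762
emp_id=16: ✓ → 113684
emp_id=17: ✓ → 44484
emp_id=18: ✗
emp_id=19: ✗
sales_sum = 113528 + 47799 + 68762 + 113684 + 44484 = 388257
—
[level_min: level < 6 OR tenure BETWEEN 11 AND 17]
emp_id=6: ✓ → 117341
emp_id=7: ✓ → 88936
emp_id=8: ✗
emp_id=9: ✓ → 113528
emp_id=10: ✗
emp_id=11: ✓ → 49533
emp_id=12: ✗
emp_id=13: ✗
emp_id=14: ✓ → 47799
emp_id=15: ✗
emp_id=16: ✓ → 113684
emp_id=17: ✓ → 44484
emp_id=18: ✓ → 57731
emp_id=19: ✓ → 69829
level_min = MIN(117341, 88936, 113528, 49533, 47799, 113684, 44484, 57731, 69829) = 44484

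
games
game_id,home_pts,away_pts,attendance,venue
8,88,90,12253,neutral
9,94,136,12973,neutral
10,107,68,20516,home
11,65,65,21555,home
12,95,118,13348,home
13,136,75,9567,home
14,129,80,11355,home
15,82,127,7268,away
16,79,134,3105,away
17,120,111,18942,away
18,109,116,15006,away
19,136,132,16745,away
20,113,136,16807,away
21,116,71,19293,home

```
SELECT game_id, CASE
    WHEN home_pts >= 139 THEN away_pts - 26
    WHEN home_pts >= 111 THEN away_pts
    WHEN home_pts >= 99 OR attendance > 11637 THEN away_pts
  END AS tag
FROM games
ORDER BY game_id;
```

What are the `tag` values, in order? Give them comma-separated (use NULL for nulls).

90, 136, 68, 65, 118, 75, 80, NULL, NULL, 111, 116, 132, 136, 71

game_id=8: home_pts >= 99 OR attendance > 11637 → 90
game_id=9: home_pts >= 99 OR attendance > 11637 → 136
game_id=10: home_pts >= 99 OR attendance > 11637 → 68
game_id=11: home_pts >= 99 OR attendance > 11637 → 65
game_id=12: home_pts >= 99 OR attendance > 11637 → 118
game_id=13: home_pts >= 111 → 75
game_id=14: home_pts >= 111 → 80
game_id=15: (no match → NULL) → NULL
game_id=16: (no match → NULL) → NULL
game_id=17: home_pts >= 111 → 111
game_id=18: home_pts >= 99 OR attendance > 11637 → 116
game_id=19: home_pts >= 111 → 132
game_id=20: home_pts >= 111 → 136
game_id=21: home_pts >= 111 → 71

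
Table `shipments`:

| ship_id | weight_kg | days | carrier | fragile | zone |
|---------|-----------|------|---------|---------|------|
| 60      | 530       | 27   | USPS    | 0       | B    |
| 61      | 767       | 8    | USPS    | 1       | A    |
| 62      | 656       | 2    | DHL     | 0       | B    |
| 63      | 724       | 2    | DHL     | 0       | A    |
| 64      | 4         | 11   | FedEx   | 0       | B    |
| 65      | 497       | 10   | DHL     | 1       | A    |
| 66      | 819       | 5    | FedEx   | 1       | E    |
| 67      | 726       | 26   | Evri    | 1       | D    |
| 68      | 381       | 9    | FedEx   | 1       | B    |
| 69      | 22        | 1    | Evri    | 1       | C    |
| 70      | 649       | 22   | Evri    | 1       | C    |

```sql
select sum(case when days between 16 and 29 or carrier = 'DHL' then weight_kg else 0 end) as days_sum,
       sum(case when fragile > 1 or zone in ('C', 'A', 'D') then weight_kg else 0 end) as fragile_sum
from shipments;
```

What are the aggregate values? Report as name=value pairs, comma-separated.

days_sum=3782, fragile_sum=3385

[days_sum: days between 16 and 29 or carrier = 'DHL']
ship_id=60: ✓ → 530
ship_id=61: ✗
ship_id=62: ✓ → 656
ship_id=63: ✓ → 724
ship_id=64: ✗
ship_id=65: ✓ → 497
ship_id=66: ✗
ship_id=67: ✓ → 726
ship_id=68: ✗
ship_id=69: ✗
ship_id=70: ✓ → 649
days_sum = 530 + 656 + 724 + 497 + 726 + 649 = 3782
—
[fragile_sum: fragile > 1 or zone in ('C', 'A', 'D')]
ship_id=60: ✗
ship_id=61: ✓ → 767
ship_id=62: ✗
ship_id=63: ✓ → 724
ship_id=64: ✗
ship_id=65: ✓ → 497
ship_id=66: ✗
ship_id=67: ✓ → 726
ship_id=68: ✗
ship_id=69: ✓ → 22
ship_id=70: ✓ → 649
fragile_sum = 767 + 724 + 497 + 726 + 22 + 649 = 3385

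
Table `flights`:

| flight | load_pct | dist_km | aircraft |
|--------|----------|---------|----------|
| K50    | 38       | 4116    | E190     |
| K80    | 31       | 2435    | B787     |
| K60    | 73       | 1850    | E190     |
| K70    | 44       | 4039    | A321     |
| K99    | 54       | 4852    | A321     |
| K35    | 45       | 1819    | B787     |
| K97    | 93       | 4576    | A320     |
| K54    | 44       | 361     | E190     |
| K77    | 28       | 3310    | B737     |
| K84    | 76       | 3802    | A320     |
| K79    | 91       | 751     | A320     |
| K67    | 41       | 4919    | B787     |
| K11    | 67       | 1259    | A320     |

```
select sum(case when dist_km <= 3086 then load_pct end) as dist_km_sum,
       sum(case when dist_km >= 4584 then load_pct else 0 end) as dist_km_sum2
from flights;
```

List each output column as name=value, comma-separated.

dist_km_sum=351, dist_km_sum2=95

[dist_km_sum: dist_km <= 3086]
flight=K50: ✗
flight=K80: ✓ → 31
flight=K60: ✓ → 73
flight=K70: ✗
flight=K99: ✗
flight=K35: ✓ → 45
flight=K97: ✗
flight=K54: ✓ → 44
flight=K77: ✗
flight=K84: ✗
flight=K79: ✓ → 91
flight=K67: ✗
flight=K11: ✓ → 67
dist_km_sum = 31 + 73 + 45 + 44 + 91 + 67 = 351
—
[dist_km_sum2: dist_km >= 4584]
flight=K50: ✗
flight=K80: ✗
flight=K60: ✗
flight=K70: ✗
flight=K99: ✓ → 54
flight=K35: ✗
flight=K97: ✗
flight=K54: ✗
flight=K77: ✗
flight=K84: ✗
flight=K79: ✗
flight=K67: ✓ → 41
flight=K11: ✗
dist_km_sum2 = 54 + 41 = 95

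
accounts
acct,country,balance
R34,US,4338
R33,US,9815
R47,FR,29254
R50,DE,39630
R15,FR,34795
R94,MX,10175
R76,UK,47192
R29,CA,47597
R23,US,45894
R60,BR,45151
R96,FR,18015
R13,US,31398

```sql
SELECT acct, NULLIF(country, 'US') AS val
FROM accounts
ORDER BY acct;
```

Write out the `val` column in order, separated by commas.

acct=R13: country=US vs US: equal → NULL
acct=R15: country=FR vs US: differ → FR
acct=R23: country=US vs US: equal → NULL
acct=R29: country=CA vs US: differ → CA
acct=R33: country=US vs US: equal → NULL
acct=R34: country=US vs US: equal → NULL
acct=R47: country=FR vs US: differ → FR
acct=R50: country=DE vs US: differ → DE
acct=R60: country=BR vs US: differ → BR
acct=R76: country=UK vs US: differ → UK
acct=R94: country=MX vs US: differ → MX
acct=R96: country=FR vs US: differ → FR

NULL, FR, NULL, CA, NULL, NULL, FR, DE, BR, UK, MX, FR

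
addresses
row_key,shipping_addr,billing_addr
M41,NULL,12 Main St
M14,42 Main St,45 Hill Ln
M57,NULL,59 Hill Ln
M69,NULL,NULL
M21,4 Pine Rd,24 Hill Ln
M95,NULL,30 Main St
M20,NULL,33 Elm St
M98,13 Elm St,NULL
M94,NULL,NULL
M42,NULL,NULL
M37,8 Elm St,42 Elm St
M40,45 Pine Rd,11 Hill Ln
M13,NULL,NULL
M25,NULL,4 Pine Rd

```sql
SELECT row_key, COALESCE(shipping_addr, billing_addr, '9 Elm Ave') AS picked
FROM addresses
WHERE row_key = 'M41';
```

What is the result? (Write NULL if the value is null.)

row_key = M41: shipping_addr=NULL, billing_addr=12 Main St.
shipping_addr=NULL, billing_addr=12 Main St → 12 Main St

12 Main St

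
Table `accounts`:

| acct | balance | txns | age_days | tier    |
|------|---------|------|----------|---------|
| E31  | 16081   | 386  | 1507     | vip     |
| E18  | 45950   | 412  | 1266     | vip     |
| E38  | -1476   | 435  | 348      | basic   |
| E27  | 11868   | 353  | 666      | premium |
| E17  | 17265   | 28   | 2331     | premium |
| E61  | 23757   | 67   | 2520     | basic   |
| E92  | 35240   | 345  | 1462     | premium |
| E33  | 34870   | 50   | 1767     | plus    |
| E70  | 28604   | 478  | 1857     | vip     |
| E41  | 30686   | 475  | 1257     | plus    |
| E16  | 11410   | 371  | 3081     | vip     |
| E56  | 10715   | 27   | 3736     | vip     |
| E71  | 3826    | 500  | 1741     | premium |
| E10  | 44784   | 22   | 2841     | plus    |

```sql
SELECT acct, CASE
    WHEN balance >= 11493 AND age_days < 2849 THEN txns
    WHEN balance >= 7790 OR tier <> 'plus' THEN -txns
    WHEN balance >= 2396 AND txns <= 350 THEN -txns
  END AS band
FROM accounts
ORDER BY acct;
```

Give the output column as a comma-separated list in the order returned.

22, -371, 28, 412, 353, 386, 50, -435, 475, -27, 67, 478, -500, 345

acct=E10: balance >= 11493 AND age_days < 2849 → 22
acct=E16: balance >= 7790 OR tier <> 'plus' → -371
acct=E17: balance >= 11493 AND age_days < 2849 → 28
acct=E18: balance >= 11493 AND age_days < 2849 → 412
acct=E27: balance >= 11493 AND age_days < 2849 → 353
acct=E31: balance >= 11493 AND age_days < 2849 → 386
acct=E33: balance >= 11493 AND age_days < 2849 → 50
acct=E38: balance >= 7790 OR tier <> 'plus' → -435
acct=E41: balance >= 11493 AND age_days < 2849 → 475
acct=E56: balance >= 7790 OR tier <> 'plus' → -27
acct=E61: balance >= 11493 AND age_days < 2849 → 67
acct=E70: balance >= 11493 AND age_days < 2849 → 478
acct=E71: balance >= 7790 OR tier <> 'plus' → -500
acct=E92: balance >= 11493 AND age_days < 2849 → 345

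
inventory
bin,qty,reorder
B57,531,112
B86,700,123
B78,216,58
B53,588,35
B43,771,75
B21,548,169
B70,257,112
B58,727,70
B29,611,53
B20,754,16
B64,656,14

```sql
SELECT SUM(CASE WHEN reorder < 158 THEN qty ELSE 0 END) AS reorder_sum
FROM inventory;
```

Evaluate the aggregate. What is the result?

bin=B57: ✓ → 531
bin=B86: ✓ → 700
bin=B78: ✓ → 216
bin=B53: ✓ → 588
bin=B43: ✓ → 771
bin=B21: ✗
bin=B70: ✓ → 257
bin=B58: ✓ → 727
bin=B29: ✓ → 611
bin=B20: ✓ → 754
bin=B64: ✓ → 656
reorder_sum = 531 + 700 + 216 + 588 + 771 + 257 + 727 + 611 + 754 + 656 = 5811

5811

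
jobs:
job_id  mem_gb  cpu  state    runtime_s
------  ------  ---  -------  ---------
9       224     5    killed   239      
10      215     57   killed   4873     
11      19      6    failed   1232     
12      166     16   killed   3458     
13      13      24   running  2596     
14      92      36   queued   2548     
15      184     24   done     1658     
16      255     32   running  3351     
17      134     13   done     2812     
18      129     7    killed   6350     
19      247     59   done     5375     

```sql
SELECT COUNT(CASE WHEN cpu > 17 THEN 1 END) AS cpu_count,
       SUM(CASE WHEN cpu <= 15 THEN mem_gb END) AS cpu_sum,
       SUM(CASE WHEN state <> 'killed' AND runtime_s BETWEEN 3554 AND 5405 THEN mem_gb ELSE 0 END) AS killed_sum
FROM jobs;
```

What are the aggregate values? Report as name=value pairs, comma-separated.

cpu_count=6, cpu_sum=506, killed_sum=247

[cpu_count: cpu > 17]
job_id=9: ✗
job_id=10: ✓ → 1
job_id=11: ✗
job_id=12: ✗
job_id=13: ✓ → 1
job_id=14: ✓ → 1
job_id=15: ✓ → 1
job_id=16: ✓ → 1
job_id=17: ✗
job_id=18: ✗
job_id=19: ✓ → 1
cpu_count = COUNT(1, 1, 1, 1, 1, 1) = 6
—
[cpu_sum: cpu <= 15]
job_id=9: ✓ → 224
job_id=10: ✗
job_id=11: ✓ → 19
job_id=12: ✗
job_id=13: ✗
job_id=14: ✗
job_id=15: ✗
job_id=16: ✗
job_id=17: ✓ → 134
job_id=18: ✓ → 129
job_id=19: ✗
cpu_sum = 224 + 19 + 134 + 129 = 506
—
[killed_sum: state <> 'killed' AND runtime_s BETWEEN 3554 AND 5405]
job_id=9: ✗
job_id=10: ✗
job_id=11: ✗
job_id=12: ✗
job_id=13: ✗
job_id=14: ✗
job_id=15: ✗
job_id=16: ✗
job_id=17: ✗
job_id=18: ✗
job_id=19: ✓ → 247
killed_sum = 247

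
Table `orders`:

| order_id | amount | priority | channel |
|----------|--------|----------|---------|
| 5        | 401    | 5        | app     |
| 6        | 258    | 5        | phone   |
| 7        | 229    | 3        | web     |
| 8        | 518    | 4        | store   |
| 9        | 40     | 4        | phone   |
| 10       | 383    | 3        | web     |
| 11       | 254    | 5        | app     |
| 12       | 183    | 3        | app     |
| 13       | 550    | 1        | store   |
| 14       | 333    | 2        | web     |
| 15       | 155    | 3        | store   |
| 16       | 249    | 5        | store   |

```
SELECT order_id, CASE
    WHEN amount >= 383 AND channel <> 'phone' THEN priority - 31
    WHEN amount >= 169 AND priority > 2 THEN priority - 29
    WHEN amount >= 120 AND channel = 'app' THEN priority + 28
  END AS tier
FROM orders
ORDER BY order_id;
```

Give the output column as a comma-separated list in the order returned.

-26, -24, -26, -27, NULL, -28, -24, -26, -30, NULL, NULL, -24

order_id=5: amount >= 383 AND channel <> 'phone' → -26
order_id=6: amount >= 169 AND priority > 2 → -24
order_id=7: amount >= 169 AND priority > 2 → -26
order_id=8: amount >= 383 AND channel <> 'phone' → -27
order_id=9: (no match → NULL) → NULL
order_id=10: amount >= 383 AND channel <> 'phone' → -28
order_id=11: amount >= 169 AND priority > 2 → -24
order_id=12: amount >= 169 AND priority > 2 → -26
order_id=13: amount >= 383 AND channel <> 'phone' → -30
order_id=14: (no match → NULL) → NULL
order_id=15: (no match → NULL) → NULL
order_id=16: amount >= 169 AND priority > 2 → -24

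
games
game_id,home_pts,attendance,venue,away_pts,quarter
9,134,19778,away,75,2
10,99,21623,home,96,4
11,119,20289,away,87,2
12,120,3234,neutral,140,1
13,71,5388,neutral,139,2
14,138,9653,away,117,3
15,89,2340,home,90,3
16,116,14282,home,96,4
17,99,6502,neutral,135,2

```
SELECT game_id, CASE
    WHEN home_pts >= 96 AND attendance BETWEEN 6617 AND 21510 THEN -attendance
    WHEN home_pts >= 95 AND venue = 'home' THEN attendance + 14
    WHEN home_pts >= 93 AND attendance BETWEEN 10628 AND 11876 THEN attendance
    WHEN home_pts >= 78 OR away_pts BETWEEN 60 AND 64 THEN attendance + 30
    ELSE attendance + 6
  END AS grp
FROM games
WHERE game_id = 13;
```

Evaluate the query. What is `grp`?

game_id = 13: home_pts=71, attendance=5388, venue=neutral, away_pts=139, quarter=2.
home_pts >= 96 AND attendance BETWEEN 6617 AND 21510 → false
home_pts >= 95 AND venue = 'home' → false
home_pts >= 93 AND attendance BETWEEN 10628 AND 11876 → false
home_pts >= 78 OR away_pts BETWEEN 60 AND 64 → false
No prior WHEN matched → ELSE → 5394

5394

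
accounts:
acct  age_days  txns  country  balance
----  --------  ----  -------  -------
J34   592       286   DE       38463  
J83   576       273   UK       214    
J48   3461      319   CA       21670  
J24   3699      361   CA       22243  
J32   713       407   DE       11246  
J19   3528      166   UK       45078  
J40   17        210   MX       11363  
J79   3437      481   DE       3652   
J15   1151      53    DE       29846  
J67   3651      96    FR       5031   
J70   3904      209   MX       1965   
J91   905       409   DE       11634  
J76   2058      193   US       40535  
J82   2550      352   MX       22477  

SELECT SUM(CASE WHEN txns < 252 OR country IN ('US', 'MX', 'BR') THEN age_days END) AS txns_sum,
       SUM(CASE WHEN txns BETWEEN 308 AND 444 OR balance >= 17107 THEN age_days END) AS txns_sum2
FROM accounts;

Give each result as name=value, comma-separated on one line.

txns_sum=16859, txns_sum2=18657

[txns_sum: txns < 252 OR country IN ('US', 'MX', 'BR')]
acct=J34: ✗
acct=J83: ✗
acct=J48: ✗
acct=J24: ✗
acct=J32: ✗
acct=J19: ✓ → 3528
acct=J40: ✓ → 17
acct=J79: ✗
acct=J15: ✓ → 1151
acct=J67: ✓ → 3651
acct=J70: ✓ → 3904
acct=J91: ✗
acct=J76: ✓ → 2058
acct=J82: ✓ → 2550
txns_sum = 3528 + 17 + 1151 + 3651 + 3904 + 2058 + 2550 = 16859
—
[txns_sum2: txns BETWEEN 308 AND 444 OR balance >= 17107]
acct=J34: ✓ → 592
acct=J83: ✗
acct=J48: ✓ → 3461
acct=J24: ✓ → 3699
acct=J32: ✓ → 713
acct=J19: ✓ → 3528
acct=J40: ✗
acct=J79: ✗
acct=J15: ✓ → 1151
acct=J67: ✗
acct=J70: ✗
acct=J91: ✓ → 905
acct=J76: ✓ → 2058
acct=J82: ✓ → 2550
txns_sum2 = 592 + 3461 + 3699 + 713 + 3528 + 1151 + 905 + 2058 + 2550 = 18657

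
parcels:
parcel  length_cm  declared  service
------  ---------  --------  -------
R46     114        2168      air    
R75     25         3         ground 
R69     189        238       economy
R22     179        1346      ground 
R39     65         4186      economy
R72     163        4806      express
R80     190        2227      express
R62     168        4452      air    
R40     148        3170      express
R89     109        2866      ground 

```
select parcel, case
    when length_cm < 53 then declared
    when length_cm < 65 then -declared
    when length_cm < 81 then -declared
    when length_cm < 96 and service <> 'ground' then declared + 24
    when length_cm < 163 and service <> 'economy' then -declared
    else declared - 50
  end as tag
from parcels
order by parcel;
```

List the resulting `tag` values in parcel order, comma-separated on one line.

parcel=R22: ELSE → 1296
parcel=R39: length_cm < 81 → -4186
parcel=R40: length_cm < 163 and service <> 'economy' → -3170
parcel=R46: length_cm < 163 and service <> 'economy' → -2168
parcel=R62: ELSE → 4402
parcel=R69: ELSE → 188
parcel=R72: ELSE → 4756
parcel=R75: length_cm < 53 → 3
parcel=R80: ELSE → 2177
parcel=R89: length_cm < 163 and service <> 'economy' → -2866

1296, -4186, -3170, -2168, 4402, 188, 4756, 3, 2177, -2866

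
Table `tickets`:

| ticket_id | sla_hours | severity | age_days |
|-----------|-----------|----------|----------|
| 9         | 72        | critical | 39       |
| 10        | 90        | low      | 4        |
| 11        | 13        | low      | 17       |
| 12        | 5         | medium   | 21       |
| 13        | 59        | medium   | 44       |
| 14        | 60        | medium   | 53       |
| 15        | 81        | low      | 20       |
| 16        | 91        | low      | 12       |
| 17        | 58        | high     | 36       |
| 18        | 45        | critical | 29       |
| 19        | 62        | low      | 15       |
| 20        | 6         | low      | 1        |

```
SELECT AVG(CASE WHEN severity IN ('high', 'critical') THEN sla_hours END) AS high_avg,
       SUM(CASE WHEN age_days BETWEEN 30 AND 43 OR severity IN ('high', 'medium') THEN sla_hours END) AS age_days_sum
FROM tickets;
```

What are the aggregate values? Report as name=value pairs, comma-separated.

high_avg=58.3333333333, age_days_sum=254

[high_avg: severity IN ('high', 'critical')]
ticket_id=9: ✓ → 72
ticket_id=10: ✗
ticket_id=11: ✗
ticket_id=12: ✗
ticket_id=13: ✗
ticket_id=14: ✗
ticket_id=15: ✗
ticket_id=16: ✗
ticket_id=17: ✓ → 58
ticket_id=18: ✓ → 45
ticket_id=19: ✗
ticket_id=20: ✗
high_avg = (72 + 58 + 45) / 3 = 58.3333333333
—
[age_days_sum: age_days BETWEEN 30 AND 43 OR severity IN ('high', 'medium')]
ticket_id=9: ✓ → 72
ticket_id=10: ✗
ticket_id=11: ✗
ticket_id=12: ✓ → 5
ticket_id=13: ✓ → 59
ticket_id=14: ✓ → 60
ticket_id=15: ✗
ticket_id=16: ✗
ticket_id=17: ✓ → 58
ticket_id=18: ✗
ticket_id=19: ✗
ticket_id=20: ✗
age_days_sum = 72 + 5 + 59 + 60 + 58 = 254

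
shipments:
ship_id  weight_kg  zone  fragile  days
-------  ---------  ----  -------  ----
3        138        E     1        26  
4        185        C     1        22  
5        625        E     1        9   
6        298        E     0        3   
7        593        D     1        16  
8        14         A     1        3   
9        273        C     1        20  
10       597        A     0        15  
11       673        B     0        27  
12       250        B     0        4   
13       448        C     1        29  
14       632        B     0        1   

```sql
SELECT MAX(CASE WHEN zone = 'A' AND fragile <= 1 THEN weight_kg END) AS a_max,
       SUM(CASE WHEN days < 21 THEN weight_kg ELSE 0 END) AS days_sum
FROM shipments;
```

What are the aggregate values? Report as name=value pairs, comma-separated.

a_max=597, days_sum=3282

[a_max: zone = 'A' AND fragile <= 1]
ship_id=3: ✗
ship_id=4: ✗
ship_id=5: ✗
ship_id=6: ✗
ship_id=7: ✗
ship_id=8: ✓ → 14
ship_id=9: ✗
ship_id=10: ✓ → 597
ship_id=11: ✗
ship_id=12: ✗
ship_id=13: ✗
ship_id=14: ✗
a_max = MAX(14, 597) = 597
—
[days_sum: days < 21]
ship_id=3: ✗
ship_id=4: ✗
ship_id=5: ✓ → 625
ship_id=6: ✓ → 298
ship_id=7: ✓ → 593
ship_id=8: ✓ → 14
ship_id=9: ✓ → 273
ship_id=10: ✓ → 597
ship_id=11: ✗
ship_id=12: ✓ → 250
ship_id=13: ✗
ship_id=14: ✓ → 632
days_sum = 625 + 298 + 593 + 14 + 273 + 597 + 250 + 632 = 3282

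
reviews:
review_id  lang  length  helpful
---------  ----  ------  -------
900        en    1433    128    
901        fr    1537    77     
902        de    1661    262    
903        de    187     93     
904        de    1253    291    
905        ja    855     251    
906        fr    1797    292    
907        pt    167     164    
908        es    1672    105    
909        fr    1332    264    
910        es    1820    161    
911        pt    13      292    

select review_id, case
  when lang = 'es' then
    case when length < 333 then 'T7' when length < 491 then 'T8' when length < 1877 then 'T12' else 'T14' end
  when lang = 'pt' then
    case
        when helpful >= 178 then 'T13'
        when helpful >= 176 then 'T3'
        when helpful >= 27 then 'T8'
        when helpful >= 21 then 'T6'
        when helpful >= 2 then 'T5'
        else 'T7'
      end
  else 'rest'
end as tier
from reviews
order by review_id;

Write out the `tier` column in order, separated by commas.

rest, rest, rest, rest, rest, rest, rest, T8, T12, rest, T12, T13

review_id=900: lang='en' → outer ELSE → rest
review_id=901: lang='fr' → outer ELSE → rest
review_id=902: lang='de' → outer ELSE → rest
review_id=903: lang='de' → outer ELSE → rest
review_id=904: lang='de' → outer ELSE → rest
review_id=905: lang='ja' → outer ELSE → rest
review_id=906: lang='fr' → outer ELSE → rest
review_id=907: lang='pt' → inner[helpful >= 27] → T8
review_id=908: lang='es' → inner[length < 1877] → T12
review_id=909: lang='fr' → outer ELSE → rest
review_id=910: lang='es' → inner[length < 1877] → T12
review_id=911: lang='pt' → inner[helpful >= 178] → T13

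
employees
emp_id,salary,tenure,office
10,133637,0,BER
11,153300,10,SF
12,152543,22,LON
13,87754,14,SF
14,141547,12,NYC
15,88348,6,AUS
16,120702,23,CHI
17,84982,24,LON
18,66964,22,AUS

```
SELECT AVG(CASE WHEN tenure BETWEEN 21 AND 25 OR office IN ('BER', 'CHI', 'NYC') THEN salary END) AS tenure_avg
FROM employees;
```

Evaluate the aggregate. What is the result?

emp_id=10: ✓ → 133637
emp_id=11: ✗
emp_id=12: ✓ → 152543
emp_id=13: ✗
emp_id=14: ✓ → 141547
emp_id=15: ✗
emp_id=16: ✓ → 120702
emp_id=17: ✓ → 84982
emp_id=18: ✓ → 66964
tenure_avg = (133637 + 152543 + 141547 + 120702 + 84982 + 66964) / 6 = 116729.1666666667

116729.1666666667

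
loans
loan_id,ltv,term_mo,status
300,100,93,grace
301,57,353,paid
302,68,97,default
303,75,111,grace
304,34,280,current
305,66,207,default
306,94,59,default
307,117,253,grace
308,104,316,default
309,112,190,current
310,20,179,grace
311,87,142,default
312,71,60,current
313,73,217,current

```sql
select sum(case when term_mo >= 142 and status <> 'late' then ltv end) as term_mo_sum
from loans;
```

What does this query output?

670

loan_id=300: ✗
loan_id=301: ✓ → 57
loan_id=302: ✗
loan_id=303: ✗
loan_id=304: ✓ → 34
loan_id=305: ✓ → 66
loan_id=306: ✗
loan_id=307: ✓ → 117
loan_id=308: ✓ → 104
loan_id=309: ✓ → 112
loan_id=310: ✓ → 20
loan_id=311: ✓ → 87
loan_id=312: ✗
loan_id=313: ✓ → 73
term_mo_sum = 57 + 34 + 66 + 117 + 104 + 112 + 20 + 87 + 73 = 670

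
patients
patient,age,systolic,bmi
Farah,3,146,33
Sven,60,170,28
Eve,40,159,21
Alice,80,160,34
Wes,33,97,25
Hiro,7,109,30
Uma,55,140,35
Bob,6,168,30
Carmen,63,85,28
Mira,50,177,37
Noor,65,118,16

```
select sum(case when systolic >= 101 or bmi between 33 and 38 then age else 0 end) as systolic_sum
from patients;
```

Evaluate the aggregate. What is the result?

patient=Farah: ✓ → 3
patient=Sven: ✓ → 60
patient=Eve: ✓ → 40
patient=Alice: ✓ → 80
patient=Wes: ✗
patient=Hiro: ✓ → 7
patient=Uma: ✓ → 55
patient=Bob: ✓ → 6
patient=Carmen: ✗
patient=Mira: ✓ → 50
patient=Noor: ✓ → 65
systolic_sum = 3 + 60 + 40 + 80 + 7 + 55 + 6 + 50 + 65 = 366

366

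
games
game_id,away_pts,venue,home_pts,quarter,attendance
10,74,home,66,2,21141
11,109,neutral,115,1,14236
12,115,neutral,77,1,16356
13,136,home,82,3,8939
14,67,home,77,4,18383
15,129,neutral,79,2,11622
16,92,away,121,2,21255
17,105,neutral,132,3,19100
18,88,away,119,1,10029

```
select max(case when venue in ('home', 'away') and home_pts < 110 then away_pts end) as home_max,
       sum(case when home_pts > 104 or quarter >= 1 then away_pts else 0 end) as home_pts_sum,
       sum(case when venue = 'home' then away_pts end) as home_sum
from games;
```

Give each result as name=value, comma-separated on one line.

[home_max: venue in ('home', 'away') and home_pts < 110]
game_id=10: ✓ → 74
game_id=11: ✗
game_id=12: ✗
game_id=13: ✓ → 136
game_id=14: ✓ → 67
game_id=15: ✗
game_id=16: ✗
game_id=17: ✗
game_id=18: ✗
home_max = MAX(74, 136, 67) = 136
—
[home_pts_sum: home_pts > 104 or quarter >= 1]
game_id=10: ✓ → 74
game_id=11: ✓ → 109
game_id=12: ✓ → 115
game_id=13: ✓ → 136
game_id=14: ✓ → 67
game_id=15: ✓ → 129
game_id=16: ✓ → 92
game_id=17: ✓ → 105
game_id=18: ✓ → 88
home_pts_sum = 74 + 109 + 115 + 136 + 67 + 129 + 92 + 105 + 88 = 915
—
[home_sum: venue = 'home']
game_id=10: ✓ → 74
game_id=11: ✗
game_id=12: ✗
game_id=13: ✓ → 136
game_id=14: ✓ → 67
game_id=15: ✗
game_id=16: ✗
game_id=17: ✗
game_id=18: ✗
home_sum = 74 + 136 + 67 = 277

home_max=136, home_pts_sum=915, home_sum=277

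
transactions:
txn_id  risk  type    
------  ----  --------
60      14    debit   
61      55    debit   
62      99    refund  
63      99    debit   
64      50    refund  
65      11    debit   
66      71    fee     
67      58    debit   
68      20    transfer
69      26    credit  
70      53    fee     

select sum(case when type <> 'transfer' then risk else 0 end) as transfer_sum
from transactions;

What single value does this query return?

txn_id=60: ✓ → 14
txn_id=61: ✓ → 55
txn_id=62: ✓ → 99
txn_id=63: ✓ → 99
txn_id=64: ✓ → 50
txn_id=65: ✓ → 11
txn_id=66: ✓ → 71
txn_id=67: ✓ → 58
txn_id=68: ✗
txn_id=69: ✓ → 26
txn_id=70: ✓ → 53
transfer_sum = 14 + 55 + 99 + 99 + 50 + 11 + 71 + 58 + 26 + 53 = 536

536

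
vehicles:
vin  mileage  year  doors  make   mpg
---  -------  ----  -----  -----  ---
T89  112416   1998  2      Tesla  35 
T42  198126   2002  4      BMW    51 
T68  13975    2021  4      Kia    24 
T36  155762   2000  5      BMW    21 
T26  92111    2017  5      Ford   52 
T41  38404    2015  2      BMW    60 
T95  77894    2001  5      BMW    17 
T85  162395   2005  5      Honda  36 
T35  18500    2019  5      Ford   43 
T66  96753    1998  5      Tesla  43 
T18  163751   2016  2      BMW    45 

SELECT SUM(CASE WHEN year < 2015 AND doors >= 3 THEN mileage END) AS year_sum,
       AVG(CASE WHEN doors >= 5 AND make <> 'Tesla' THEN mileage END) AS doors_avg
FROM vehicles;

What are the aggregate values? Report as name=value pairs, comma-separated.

year_sum=690930, doors_avg=101332.4

[year_sum: year < 2015 AND doors >= 3]
vin=T89: ✗
vin=T42: ✓ → 198126
vin=T68: ✗
vin=T36: ✓ → 155762
vin=T26: ✗
vin=T41: ✗
vin=T95: ✓ → 77894
vin=T85: ✓ → 162395
vin=T35: ✗
vin=T66: ✓ → 96753
vin=T18: ✗
year_sum = 198126 + 155762 + 77894 + 162395 + 96753 = 690930
—
[doors_avg: doors >= 5 AND make <> 'Tesla']
vin=T89: ✗
vin=T42: ✗
vin=T68: ✗
vin=T36: ✓ → 155762
vin=T26: ✓ → 92111
vin=T41: ✗
vin=T95: ✓ → 77894
vin=T85: ✓ → 162395
vin=T35: ✓ → 18500
vin=T66: ✗
vin=T18: ✗
doors_avg = (155762 + 92111 + 77894 + 162395 + 18500) / 5 = 101332.4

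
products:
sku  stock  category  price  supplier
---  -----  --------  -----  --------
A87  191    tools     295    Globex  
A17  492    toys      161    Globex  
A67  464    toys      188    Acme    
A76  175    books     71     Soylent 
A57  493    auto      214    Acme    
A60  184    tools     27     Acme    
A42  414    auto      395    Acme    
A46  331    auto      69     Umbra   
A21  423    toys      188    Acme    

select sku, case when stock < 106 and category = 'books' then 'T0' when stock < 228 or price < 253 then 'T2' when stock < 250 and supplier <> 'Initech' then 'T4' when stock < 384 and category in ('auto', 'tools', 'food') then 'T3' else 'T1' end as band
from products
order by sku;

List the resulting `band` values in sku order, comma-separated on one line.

sku=A17: stock < 228 or price < 253 → T2
sku=A21: stock < 228 or price < 253 → T2
sku=A42: ELSE → T1
sku=A46: stock < 228 or price < 253 → T2
sku=A57: stock < 228 or price < 253 → T2
sku=A60: stock < 228 or price < 253 → T2
sku=A67: stock < 228 or price < 253 → T2
sku=A76: stock < 228 or price < 253 → T2
sku=A87: stock < 228 or price < 253 → T2

T2, T2, T1, T2, T2, T2, T2, T2, T2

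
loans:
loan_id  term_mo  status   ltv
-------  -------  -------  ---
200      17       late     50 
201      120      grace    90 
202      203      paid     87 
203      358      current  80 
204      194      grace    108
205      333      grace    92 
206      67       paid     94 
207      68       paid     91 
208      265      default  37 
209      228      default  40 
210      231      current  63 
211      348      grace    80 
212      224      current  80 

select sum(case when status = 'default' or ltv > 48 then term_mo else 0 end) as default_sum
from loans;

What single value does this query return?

loan_id=200: ✓ → 17
loan_id=201: ✓ → 120
loan_id=202: ✓ → 203
loan_id=203: ✓ → 358
loan_id=204: ✓ → 194
loan_id=205: ✓ → 333
loan_id=206: ✓ → 67
loan_id=207: ✓ → 68
loan_id=208: ✓ → 265
loan_id=209: ✓ → 228
loan_id=210: ✓ → 231
loan_id=211: ✓ → 348
loan_id=212: ✓ → 224
default_sum = 17 + 120 + 203 + 358 + 194 + 333 + 67 + 68 + 265 + 228 + 231 + 348 + 224 = 2656

2656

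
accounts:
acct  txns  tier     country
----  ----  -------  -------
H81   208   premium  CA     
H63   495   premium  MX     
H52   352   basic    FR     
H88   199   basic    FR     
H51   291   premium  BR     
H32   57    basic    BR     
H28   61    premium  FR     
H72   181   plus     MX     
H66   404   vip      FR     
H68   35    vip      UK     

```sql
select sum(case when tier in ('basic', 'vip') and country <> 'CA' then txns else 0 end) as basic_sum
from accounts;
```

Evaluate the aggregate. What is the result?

1047

acct=H81: ✗
acct=H63: ✗
acct=H52: ✓ → 352
acct=H88: ✓ → 199
acct=H51: ✗
acct=H32: ✓ → 57
acct=H28: ✗
acct=H72: ✗
acct=H66: ✓ → 404
acct=H68: ✓ → 35
basic_sum = 352 + 199 + 57 + 404 + 35 = 1047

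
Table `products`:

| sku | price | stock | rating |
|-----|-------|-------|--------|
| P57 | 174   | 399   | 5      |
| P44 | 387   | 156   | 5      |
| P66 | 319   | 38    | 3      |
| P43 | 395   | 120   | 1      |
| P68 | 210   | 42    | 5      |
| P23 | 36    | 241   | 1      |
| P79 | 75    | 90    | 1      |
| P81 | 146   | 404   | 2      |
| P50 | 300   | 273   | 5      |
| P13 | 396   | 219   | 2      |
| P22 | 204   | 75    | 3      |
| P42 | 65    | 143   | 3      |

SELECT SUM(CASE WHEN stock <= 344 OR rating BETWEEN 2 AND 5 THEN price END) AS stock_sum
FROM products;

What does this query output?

2707

sku=P57: ✓ → 174
sku=P44: ✓ → 387
sku=P66: ✓ → 319
sku=P43: ✓ → 395
sku=P68: ✓ → 210
sku=P23: ✓ → 36
sku=P79: ✓ → 75
sku=P81: ✓ → 146
sku=P50: ✓ → 300
sku=P13: ✓ → 396
sku=P22: ✓ → 204
sku=P42: ✓ → 65
stock_sum = 174 + 387 + 319 + 395 + 210 + 36 + 75 + 146 + 300 + 396 + 204 + 65 = 2707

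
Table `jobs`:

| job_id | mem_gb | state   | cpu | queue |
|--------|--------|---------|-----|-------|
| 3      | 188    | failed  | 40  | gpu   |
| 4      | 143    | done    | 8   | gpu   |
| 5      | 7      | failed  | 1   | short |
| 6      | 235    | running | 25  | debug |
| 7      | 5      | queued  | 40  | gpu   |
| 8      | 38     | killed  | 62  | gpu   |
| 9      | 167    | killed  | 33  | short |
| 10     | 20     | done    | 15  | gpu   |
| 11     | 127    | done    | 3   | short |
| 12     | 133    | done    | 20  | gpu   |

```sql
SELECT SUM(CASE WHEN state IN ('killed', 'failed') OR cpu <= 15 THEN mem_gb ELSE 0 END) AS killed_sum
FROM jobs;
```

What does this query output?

job_id=3: ✓ → 188
job_id=4: ✓ → 143
job_id=5: ✓ → 7
job_id=6: ✗
job_id=7: ✗
job_id=8: ✓ → 38
job_id=9: ✓ → 167
job_id=10: ✓ → 20
job_id=11: ✓ → 127
job_id=12: ✗
killed_sum = 188 + 143 + 7 + 38 + 167 + 20 + 127 = 690

690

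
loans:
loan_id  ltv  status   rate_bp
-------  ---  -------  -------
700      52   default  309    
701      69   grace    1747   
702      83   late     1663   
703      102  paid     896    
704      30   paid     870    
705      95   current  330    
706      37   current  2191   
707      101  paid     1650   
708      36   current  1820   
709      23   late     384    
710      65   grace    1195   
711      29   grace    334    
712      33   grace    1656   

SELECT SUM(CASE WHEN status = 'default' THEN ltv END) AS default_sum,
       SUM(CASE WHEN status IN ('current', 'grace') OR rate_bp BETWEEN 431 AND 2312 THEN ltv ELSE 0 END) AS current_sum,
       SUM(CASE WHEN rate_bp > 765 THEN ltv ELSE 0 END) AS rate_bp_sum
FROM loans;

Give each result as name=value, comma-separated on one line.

default_sum=52, current_sum=680, rate_bp_sum=556

[default_sum: status = 'default']
loan_id=700: ✓ → 52
loan_id=701: ✗
loan_id=702: ✗
loan_id=703: ✗
loan_id=704: ✗
loan_id=705: ✗
loan_id=706: ✗
loan_id=707: ✗
loan_id=708: ✗
loan_id=709: ✗
loan_id=710: ✗
loan_id=711: ✗
loan_id=712: ✗
default_sum = 52
—
[current_sum: status IN ('current', 'grace') OR rate_bp BETWEEN 431 AND 2312]
loan_id=700: ✗
loan_id=701: ✓ → 69
loan_id=702: ✓ → 83
loan_id=703: ✓ → 102
loan_id=704: ✓ → 30
loan_id=705: ✓ → 95
loan_id=706: ✓ → 37
loan_id=707: ✓ → 101
loan_id=708: ✓ → 36
loan_id=709: ✗
loan_id=710: ✓ → 65
loan_id=711: ✓ → 29
loan_id=712: ✓ → 33
current_sum = 69 + 83 + 102 + 30 + 95 + 37 + 101 + 36 + 65 + 29 + 33 = 680
—
[rate_bp_sum: rate_bp > 765]
loan_id=700: ✗
loan_id=701: ✓ → 69
loan_id=702: ✓ → 83
loan_id=703: ✓ → 102
loan_id=704: ✓ → 30
loan_id=705: ✗
loan_id=706: ✓ → 37
loan_id=707: ✓ → 101
loan_id=708: ✓ → 36
loan_id=709: ✗
loan_id=710: ✓ → 65
loan_id=711: ✗
loan_id=712: ✓ → 33
rate_bp_sum = 69 + 83 + 102 + 30 + 37 + 101 + 36 + 65 + 33 = 556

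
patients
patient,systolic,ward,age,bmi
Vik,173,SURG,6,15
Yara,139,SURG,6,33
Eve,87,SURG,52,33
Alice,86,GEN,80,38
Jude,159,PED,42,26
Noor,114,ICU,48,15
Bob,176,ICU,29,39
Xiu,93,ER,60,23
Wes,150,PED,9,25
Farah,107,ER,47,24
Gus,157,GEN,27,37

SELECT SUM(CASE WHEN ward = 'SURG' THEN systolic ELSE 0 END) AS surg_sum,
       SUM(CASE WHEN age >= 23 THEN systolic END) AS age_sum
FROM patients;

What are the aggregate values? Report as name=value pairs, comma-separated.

surg_sum=399, age_sum=979

[surg_sum: ward = 'SURG']
patient=Vik: ✓ → 173
patient=Yara: ✓ → 139
patient=Eve: ✓ → 87
patient=Alice: ✗
patient=Jude: ✗
patient=Noor: ✗
patient=Bob: ✗
patient=Xiu: ✗
patient=Wes: ✗
patient=Farah: ✗
patient=Gus: ✗
surg_sum = 173 + 139 + 87 = 399
—
[age_sum: age >= 23]
patient=Vik: ✗
patient=Yara: ✗
patient=Eve: ✓ → 87
patient=Alice: ✓ → 86
patient=Jude: ✓ → 159
patient=Noor: ✓ → 114
patient=Bob: ✓ → 176
patient=Xiu: ✓ → 93
patient=Wes: ✗
patient=Farah: ✓ → 107
patient=Gus: ✓ → 157
age_sum = 87 + 86 + 159 + 114 + 176 + 93 + 107 + 157 = 979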